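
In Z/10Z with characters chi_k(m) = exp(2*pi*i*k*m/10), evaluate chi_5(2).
chi_5(2) = zeta_10^10 = 1

Reasoning: chi_5(2) = zeta_10^(5*2) = zeta_10^10. Since zeta_10^10 = 1, this equals zeta_10^0 = exp(2*pi*i*0/10) = 1.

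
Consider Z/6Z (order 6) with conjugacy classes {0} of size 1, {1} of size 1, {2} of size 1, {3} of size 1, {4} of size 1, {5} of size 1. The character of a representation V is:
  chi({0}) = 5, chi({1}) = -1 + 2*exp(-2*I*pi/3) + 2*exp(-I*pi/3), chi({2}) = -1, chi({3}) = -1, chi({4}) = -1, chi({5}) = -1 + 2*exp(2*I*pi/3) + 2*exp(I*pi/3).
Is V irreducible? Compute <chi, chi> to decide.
Not irreducible (reducible): <chi, chi> = 9 > 1.

Derivation: <chi, chi> = (1/|G|) sum_C |C| * |chi(C)|^2 = (1/6)[1*|5|^2 + 1*|-1 + 2*exp(-2*I*pi/3) + 2*exp(-I*pi/3)|^2 + 1*|-1|^2 + 1*|-1|^2 + 1*|-1|^2 + 1*|-1 + 2*exp(2*I*pi/3) + 2*exp(I*pi/3)|^2]
  = (1/6)[(25) + (13) + (1) + (1) + (1) + (13)] = 54/6 = 9.
(Exp terms are combined using exp(i*s)*conj(exp(i*t)) = exp(i*(s-t)), and sums of them are collapsed using the identity that for every m > 1 the m distinct m-th roots of unity sum to 0, e.g. 1 + exp(2*I*pi/3) + exp(-2*I*pi/3) = 0.)
A character is irreducible iff <chi, chi> = 1, so this representation is reducible.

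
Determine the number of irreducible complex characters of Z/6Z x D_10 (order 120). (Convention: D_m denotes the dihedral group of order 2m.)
48

Working: The number of irreducible complex representations of a finite group equals its number of conjugacy classes. For a direct product, #classes(G x H) = #classes(G) * #classes(H). Z/6Z has 6 classes (abelian), D_10 has 8 classes, so 6 * 8 = 48, so Z/6Z x D_10 (order 120) has exactly 48 irreducible complex representations.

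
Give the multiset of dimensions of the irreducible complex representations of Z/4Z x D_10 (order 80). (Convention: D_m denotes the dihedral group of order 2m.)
Dimensions: 1, 1, 1, 1, 1, 1, 1, 1, 1, 1, 1, 1, 1, 1, 1, 1, 2, 2, 2, 2, 2, 2, 2, 2, 2, 2, 2, 2, 2, 2, 2, 2

Details: There are 32 irreducibles (= number of conjugacy classes). Their dimensions d_i satisfy sum d_i^2 = |G| = 80: 1 + 1 + 1 + 1 + 1 + 1 + 1 + 1 + 1 + 1 + 1 + 1 + 1 + 1 + 1 + 1 + 4 + 4 + 4 + 4 + 4 + 4 + 4 + 4 + 4 + 4 + 4 + 4 + 4 + 4 + 4 + 4 = 80. (For the product with Z/4Z: each of the 4 1-dim characters of Z/4Z tensors with each irrep of D_10, giving 4 copies of each D_10-dimension.)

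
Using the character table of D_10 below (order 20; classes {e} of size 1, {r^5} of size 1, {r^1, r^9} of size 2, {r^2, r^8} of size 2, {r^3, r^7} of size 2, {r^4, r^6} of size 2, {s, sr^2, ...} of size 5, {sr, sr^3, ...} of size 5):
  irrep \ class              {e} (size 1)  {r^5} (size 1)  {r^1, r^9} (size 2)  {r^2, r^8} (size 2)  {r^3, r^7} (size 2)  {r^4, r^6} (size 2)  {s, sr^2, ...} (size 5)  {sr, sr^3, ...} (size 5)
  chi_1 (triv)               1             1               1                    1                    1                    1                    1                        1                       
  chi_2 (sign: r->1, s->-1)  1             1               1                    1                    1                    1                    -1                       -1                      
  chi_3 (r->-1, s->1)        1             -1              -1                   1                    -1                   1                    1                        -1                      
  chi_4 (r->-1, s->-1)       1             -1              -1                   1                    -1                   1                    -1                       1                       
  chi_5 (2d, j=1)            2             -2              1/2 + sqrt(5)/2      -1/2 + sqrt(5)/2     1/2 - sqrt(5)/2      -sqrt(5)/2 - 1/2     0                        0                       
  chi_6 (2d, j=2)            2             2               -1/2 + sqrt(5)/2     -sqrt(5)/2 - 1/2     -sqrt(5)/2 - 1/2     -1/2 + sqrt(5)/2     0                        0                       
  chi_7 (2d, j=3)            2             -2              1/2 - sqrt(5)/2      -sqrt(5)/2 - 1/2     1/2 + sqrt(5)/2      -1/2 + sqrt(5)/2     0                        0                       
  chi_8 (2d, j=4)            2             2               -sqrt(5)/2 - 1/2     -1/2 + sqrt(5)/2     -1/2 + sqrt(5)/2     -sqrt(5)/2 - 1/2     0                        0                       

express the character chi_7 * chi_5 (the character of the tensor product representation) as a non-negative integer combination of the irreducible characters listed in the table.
chi_7 tensor chi_5 = chi_6 + chi_8 (all other irreducibles have multiplicity 0).

Justification: The character of a tensor product is the pointwise product (chi_7 * chi_5)(C) = chi_7(C) * chi_5(C):
  {e}: (2)*(2), {r^5}: (-2)*(-2), {r^1, r^9}: (1/2 - sqrt(5)/2)*(1/2 + sqrt(5)/2), {r^2, r^8}: (-sqrt(5)/2 - 1/2)*(-1/2 + sqrt(5)/2), {r^3, r^7}: (1/2 + sqrt(5)/2)*(1/2 - sqrt(5)/2), {r^4, r^6}: (-1/2 + sqrt(5)/2)*(-sqrt(5)/2 - 1/2), {s, sr^2, ...}: (0)*(0), {sr, sr^3, ...}: (0)*(0)
so (chi_7 * chi_5) takes values
  {e} -> 4, {r^5} -> 4, {r^1, r^9} -> -1, {r^2, r^8} -> -1, {r^3, r^7} -> -1, {r^4, r^6} -> -1, {s, sr^2, ...} -> 0, {sr, sr^3, ...} -> 0.
Now take the inner product of this character with each irreducible chi from the table, <chi_7*chi_5, chi> = (1/20) sum_C |C| (chi_7*chi_5)(C) conj(chi(C)):
  <chi_7*chi_5, chi_1> = (1/20)[1*(4)*conj(1) + 1*(4)*conj(1) + 2*(-1)*conj(1) + 2*(-1)*conj(1) + 2*(-1)*conj(1) + 2*(-1)*conj(1) + 5*(0)*conj(1) + 5*(0)*conj(1)]
      = (1/20)[(4) + (4) + (-2) + (-2) + (-2) + (-2) + (0) + (0)] = 0/20 = 0
  <chi_7*chi_5, chi_2> = (1/20)[1*(4)*conj(1) + 1*(4)*conj(1) + 2*(-1)*conj(1) + 2*(-1)*conj(1) + 2*(-1)*conj(1) + 2*(-1)*conj(1) + 5*(0)*conj(-1) + 5*(0)*conj(-1)]
      = (1/20)[(4) + (4) + (-2) + (-2) + (-2) + (-2) + (0) + (0)] = 0/20 = 0
  <chi_7*chi_5, chi_3> = (1/20)[1*(4)*conj(1) + 1*(4)*conj(-1) + 2*(-1)*conj(-1) + 2*(-1)*conj(1) + 2*(-1)*conj(-1) + 2*(-1)*conj(1) + 5*(0)*conj(1) + 5*(0)*conj(-1)]
      = (1/20)[(4) + (-4) + (2) + (-2) + (2) + (-2) + (0) + (0)] = 0/20 = 0
  <chi_7*chi_5, chi_4> = (1/20)[1*(4)*conj(1) + 1*(4)*conj(-1) + 2*(-1)*conj(-1) + 2*(-1)*conj(1) + 2*(-1)*conj(-1) + 2*(-1)*conj(1) + 5*(0)*conj(-1) + 5*(0)*conj(1)]
      = (1/20)[(4) + (-4) + (2) + (-2) + (2) + (-2) + (0) + (0)] = 0/20 = 0
  <chi_7*chi_5, chi_5> = (1/20)[1*(4)*conj(2) + 1*(4)*conj(-2) + 2*(-1)*conj(1/2 + sqrt(5)/2) + 2*(-1)*conj(-1/2 + sqrt(5)/2) + 2*(-1)*conj(1/2 - sqrt(5)/2) + 2*(-1)*conj(-sqrt(5)/2 - 1/2) + 5*(0)*conj(0) + 5*(0)*conj(0)]
      = (1/20)[(8) + (-8) + (-sqrt(5) - 1) + (1 - sqrt(5)) + (-1 + sqrt(5)) + (1 + sqrt(5)) + (0) + (0)] = 0/20 = 0
  <chi_7*chi_5, chi_6> = (1/20)[1*(4)*conj(2) + 1*(4)*conj(2) + 2*(-1)*conj(-1/2 + sqrt(5)/2) + 2*(-1)*conj(-sqrt(5)/2 - 1/2) + 2*(-1)*conj(-sqrt(5)/2 - 1/2) + 2*(-1)*conj(-1/2 + sqrt(5)/2) + 5*(0)*conj(0) + 5*(0)*conj(0)]
      = (1/20)[(8) + (8) + (1 - sqrt(5)) + (1 + sqrt(5)) + (1 + sqrt(5)) + (1 - sqrt(5)) + (0) + (0)] = 20/20 = 1
  <chi_7*chi_5, chi_7> = (1/20)[1*(4)*conj(2) + 1*(4)*conj(-2) + 2*(-1)*conj(1/2 - sqrt(5)/2) + 2*(-1)*conj(-sqrt(5)/2 - 1/2) + 2*(-1)*conj(1/2 + sqrt(5)/2) + 2*(-1)*conj(-1/2 + sqrt(5)/2) + 5*(0)*conj(0) + 5*(0)*conj(0)]
      = (1/20)[(8) + (-8) + (-1 + sqrt(5)) + (1 + sqrt(5)) + (-sqrt(5) - 1) + (1 - sqrt(5)) + (0) + (0)] = 0/20 = 0
  <chi_7*chi_5, chi_8> = (1/20)[1*(4)*conj(2) + 1*(4)*conj(2) + 2*(-1)*conj(-sqrt(5)/2 - 1/2) + 2*(-1)*conj(-1/2 + sqrt(5)/2) + 2*(-1)*conj(-1/2 + sqrt(5)/2) + 2*(-1)*conj(-sqrt(5)/2 - 1/2) + 5*(0)*conj(0) + 5*(0)*conj(0)]
      = (1/20)[(8) + (8) + (1 + sqrt(5)) + (1 - sqrt(5)) + (1 - sqrt(5)) + (1 + sqrt(5)) + (0) + (0)] = 20/20 = 1
Hence the multiplicities are chi_6: 1, chi_8: 1. Dimension check: dim(chi_7)*dim(chi_5) = 2*2 = 4 and sum (mult * dim) = 1*2 + 1*2 = 4.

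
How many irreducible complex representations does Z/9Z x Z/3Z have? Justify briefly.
27

Argument: The number of irreducible complex representations of a finite group equals its number of conjugacy classes. Z/9Z x Z/3Z is abelian of order 27, so every element is its own conjugacy class: 27 classes, so Z/9Z x Z/3Z (order 27) has exactly 27 irreducible complex representations.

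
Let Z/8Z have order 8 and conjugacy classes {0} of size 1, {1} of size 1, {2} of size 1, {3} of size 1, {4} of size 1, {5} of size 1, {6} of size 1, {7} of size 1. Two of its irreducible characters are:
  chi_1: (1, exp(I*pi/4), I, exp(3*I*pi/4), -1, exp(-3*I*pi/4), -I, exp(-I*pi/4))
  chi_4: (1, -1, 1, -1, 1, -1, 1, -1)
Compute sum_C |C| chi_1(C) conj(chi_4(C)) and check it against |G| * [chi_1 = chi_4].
Sum = 0; so <chi_1, chi_4> = 0 (distinct irreducibles are orthogonal).

Argument: Compute term by term over conjugacy classes (|C| * chi_1(C) * conj(chi_4(C))):
  1*(1)*conj(1) + 1*(exp(I*pi/4))*conj(-1) + 1*(I)*conj(1) + 1*(exp(3*I*pi/4))*conj(-1) + 1*(-1)*conj(1) + 1*(exp(-3*I*pi/4))*conj(-1) + 1*(-I)*conj(1) + 1*(exp(-I*pi/4))*conj(-1)
  = (1) + (-exp(I*pi/4)) + (I) + (-exp(3*I*pi/4)) + (-1) + (-exp(-3*I*pi/4)) + (-I) + (-exp(-I*pi/4))
  = 0.
(Exp terms are combined using exp(i*s)*conj(exp(i*t)) = exp(i*(s-t)), and sums of them are collapsed using the identity that for every m > 1 the m distinct m-th roots of unity sum to 0, e.g. 1 + exp(2*I*pi/3) + exp(-2*I*pi/3) = 0.)
Dividing by |G| = 8 gives 0/8 = 0, matching the row-orthogonality relation <chi_1, chi_4> = [chi_1 = chi_4].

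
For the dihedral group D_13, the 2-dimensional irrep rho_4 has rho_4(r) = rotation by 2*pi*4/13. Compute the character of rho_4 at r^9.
chi_{rho_4}(r^9) = 2*cos(2*pi*4*9/13) = 2*cos(6*pi/13)

rho_4(r^9) is rotation by angle 2*pi*4*9/13, whose trace is 2*cos(2*pi*4*9/13) = 2*cos(6*pi/13).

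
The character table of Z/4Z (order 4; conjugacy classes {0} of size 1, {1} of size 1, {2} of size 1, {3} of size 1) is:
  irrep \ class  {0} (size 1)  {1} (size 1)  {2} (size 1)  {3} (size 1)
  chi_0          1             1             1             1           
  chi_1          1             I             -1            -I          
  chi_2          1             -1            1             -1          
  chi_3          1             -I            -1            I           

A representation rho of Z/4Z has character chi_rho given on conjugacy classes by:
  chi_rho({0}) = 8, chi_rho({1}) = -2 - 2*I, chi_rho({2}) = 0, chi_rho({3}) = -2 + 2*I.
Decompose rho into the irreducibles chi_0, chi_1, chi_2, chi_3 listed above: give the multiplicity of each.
Multiplicities: chi_0: 1, chi_1: 1, chi_2: 3, chi_3: 3.

Argument: Use <chi_rho, chi> = (1/|G|) sum_C |C| * chi_rho(C) * conj(chi(C)) with |G| = 4 for each irreducible chi in the table:
  <chi_rho, chi_0> = (1/4)[1*(8)*conj(1) + 1*(-2 - 2*I)*conj(1) + 1*(0)*conj(1) + 1*(-2 + 2*I)*conj(1)]
      = (1/4)[(8) + (-2 - 2*I) + (0) + (-2 + 2*I)] = 4/4 = 1
  <chi_rho, chi_1> = (1/4)[1*(8)*conj(1) + 1*(-2 - 2*I)*conj(I) + 1*(0)*conj(-1) + 1*(-2 + 2*I)*conj(-I)]
      = (1/4)[(8) + (-2 + 2*I) + (0) + (-2 - 2*I)] = 4/4 = 1
  <chi_rho, chi_2> = (1/4)[1*(8)*conj(1) + 1*(-2 - 2*I)*conj(-1) + 1*(0)*conj(1) + 1*(-2 + 2*I)*conj(-1)]
      = (1/4)[(8) + (2 + 2*I) + (0) + (2 - 2*I)] = 12/4 = 3
  <chi_rho, chi_3> = (1/4)[1*(8)*conj(1) + 1*(-2 - 2*I)*conj(-I) + 1*(0)*conj(-1) + 1*(-2 + 2*I)*conj(I)]
      = (1/4)[(8) + (2 - 2*I) + (0) + (2 + 2*I)] = 12/4 = 3
(Exp terms are combined using exp(i*s)*conj(exp(i*t)) = exp(i*(s-t)), and sums of them are collapsed using the identity that for every m > 1 the m distinct m-th roots of unity sum to 0, e.g. 1 + exp(2*I*pi/3) + exp(-2*I*pi/3) = 0.)
Dimension check: dim(rho) = sum (mult * dim) = 1*1 + 1*1 + 3*1 + 3*1 = 8 = chi_rho(e) = 8.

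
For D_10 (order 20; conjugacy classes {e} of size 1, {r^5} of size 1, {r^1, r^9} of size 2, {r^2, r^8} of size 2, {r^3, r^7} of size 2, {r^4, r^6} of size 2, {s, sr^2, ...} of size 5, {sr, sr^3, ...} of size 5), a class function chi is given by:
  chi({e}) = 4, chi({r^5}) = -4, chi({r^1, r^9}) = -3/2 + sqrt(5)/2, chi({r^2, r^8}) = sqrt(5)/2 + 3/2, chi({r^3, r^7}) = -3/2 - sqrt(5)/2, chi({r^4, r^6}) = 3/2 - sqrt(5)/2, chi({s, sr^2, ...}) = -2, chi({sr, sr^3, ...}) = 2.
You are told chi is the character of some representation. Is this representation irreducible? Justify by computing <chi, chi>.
Not irreducible (reducible): <chi, chi> = 5 > 1.

Why: <chi, chi> = (1/|G|) sum_C |C| * |chi(C)|^2 = (1/20)[1*|4|^2 + 1*|-4|^2 + 2*|-3/2 + sqrt(5)/2|^2 + 2*|sqrt(5)/2 + 3/2|^2 + 2*|-3/2 - sqrt(5)/2|^2 + 2*|3/2 - sqrt(5)/2|^2 + 5*|-2|^2 + 5*|2|^2]
  = (1/20)[(16) + (16) + (7 - 3*sqrt(5)) + (3*sqrt(5) + 7) + (3*sqrt(5) + 7) + (7 - 3*sqrt(5)) + (20) + (20)] = 100/20 = 5.
A character is irreducible iff <chi, chi> = 1, so this representation is reducible.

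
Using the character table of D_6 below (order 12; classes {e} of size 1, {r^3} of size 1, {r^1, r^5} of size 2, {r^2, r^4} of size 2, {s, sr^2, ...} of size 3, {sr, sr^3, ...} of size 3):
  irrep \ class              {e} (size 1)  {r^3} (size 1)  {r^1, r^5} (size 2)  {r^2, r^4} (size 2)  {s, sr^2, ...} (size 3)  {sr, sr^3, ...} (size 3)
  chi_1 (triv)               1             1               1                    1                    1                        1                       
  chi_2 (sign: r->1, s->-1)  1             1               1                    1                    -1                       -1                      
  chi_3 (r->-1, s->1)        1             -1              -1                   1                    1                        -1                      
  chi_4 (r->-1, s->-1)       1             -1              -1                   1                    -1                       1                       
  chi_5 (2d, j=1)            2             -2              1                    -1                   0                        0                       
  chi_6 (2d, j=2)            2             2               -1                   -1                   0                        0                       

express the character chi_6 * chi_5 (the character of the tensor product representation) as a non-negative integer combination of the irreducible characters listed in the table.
chi_6 tensor chi_5 = chi_3 + chi_4 + chi_5 (all other irreducibles have multiplicity 0).

Details: The character of a tensor product is the pointwise product (chi_6 * chi_5)(C) = chi_6(C) * chi_5(C):
  {e}: (2)*(2), {r^3}: (2)*(-2), {r^1, r^5}: (-1)*(1), {r^2, r^4}: (-1)*(-1), {s, sr^2, ...}: (0)*(0), {sr, sr^3, ...}: (0)*(0)
so (chi_6 * chi_5) takes values
  {e} -> 4, {r^3} -> -4, {r^1, r^5} -> -1, {r^2, r^4} -> 1, {s, sr^2, ...} -> 0, {sr, sr^3, ...} -> 0.
Now take the inner product of this character with each irreducible chi from the table, <chi_6*chi_5, chi> = (1/12) sum_C |C| (chi_6*chi_5)(C) conj(chi(C)):
  <chi_6*chi_5, chi_1> = (1/12)[1*(4)*conj(1) + 1*(-4)*conj(1) + 2*(-1)*conj(1) + 2*(1)*conj(1) + 3*(0)*conj(1) + 3*(0)*conj(1)]
      = (1/12)[(4) + (-4) + (-2) + (2) + (0) + (0)] = 0/12 = 0
  <chi_6*chi_5, chi_2> = (1/12)[1*(4)*conj(1) + 1*(-4)*conj(1) + 2*(-1)*conj(1) + 2*(1)*conj(1) + 3*(0)*conj(-1) + 3*(0)*conj(-1)]
      = (1/12)[(4) + (-4) + (-2) + (2) + (0) + (0)] = 0/12 = 0
  <chi_6*chi_5, chi_3> = (1/12)[1*(4)*conj(1) + 1*(-4)*conj(-1) + 2*(-1)*conj(-1) + 2*(1)*conj(1) + 3*(0)*conj(1) + 3*(0)*conj(-1)]
      = (1/12)[(4) + (4) + (2) + (2) + (0) + (0)] = 12/12 = 1
  <chi_6*chi_5, chi_4> = (1/12)[1*(4)*conj(1) + 1*(-4)*conj(-1) + 2*(-1)*conj(-1) + 2*(1)*conj(1) + 3*(0)*conj(-1) + 3*(0)*conj(1)]
      = (1/12)[(4) + (4) + (2) + (2) + (0) + (0)] = 12/12 = 1
  <chi_6*chi_5, chi_5> = (1/12)[1*(4)*conj(2) + 1*(-4)*conj(-2) + 2*(-1)*conj(1) + 2*(1)*conj(-1) + 3*(0)*conj(0) + 3*(0)*conj(0)]
      = (1/12)[(8) + (8) + (-2) + (-2) + (0) + (0)] = 12/12 = 1
  <chi_6*chi_5, chi_6> = (1/12)[1*(4)*conj(2) + 1*(-4)*conj(2) + 2*(-1)*conj(-1) + 2*(1)*conj(-1) + 3*(0)*conj(0) + 3*(0)*conj(0)]
      = (1/12)[(8) + (-8) + (2) + (-2) + (0) + (0)] = 0/12 = 0
Hence the multiplicities are chi_3: 1, chi_4: 1, chi_5: 1. Dimension check: dim(chi_6)*dim(chi_5) = 2*2 = 4 and sum (mult * dim) = 1*1 + 1*1 + 1*2 = 4.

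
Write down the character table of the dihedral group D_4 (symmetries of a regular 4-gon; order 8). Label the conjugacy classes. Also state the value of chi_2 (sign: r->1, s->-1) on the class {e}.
Conjugacy classes: {e} of size 1, {r^2} of size 1, {r^1, r^3} of size 2, {s, sr^2, ...} of size 2, {sr, sr^3, ...} of size 2.
Character table:
  irrep \ class              {e} (size 1)  {r^2} (size 1)  {r^1, r^3} (size 2)  {s, sr^2, ...} (size 2)  {sr, sr^3, ...} (size 2)
  chi_1 (triv)               1             1               1                    1                        1                       
  chi_2 (sign: r->1, s->-1)  1             1               1                    -1                       -1                      
  chi_3 (r->-1, s->1)        1             1               -1                   1                        -1                      
  chi_4 (r->-1, s->-1)       1             1               -1                   -1                       1                       
  chi_5 (2d, j=1)            2             -2              0                    0                        0                       

Spot check: chi_2 (sign: r->1, s->-1) on {e} = 1.

Solution. D_4 has order 2*4 = 8 with 5 conjugacy classes, hence 5 irreducibles. Sum of squared dims 1 + 1 + 1 + 1 + 4 = 8 = |G|. Linear characters come from the abelianisation; the 2-dimensional irreps have character r^k -> 2*cos(2*pi*j*k/4), reflections -> 0.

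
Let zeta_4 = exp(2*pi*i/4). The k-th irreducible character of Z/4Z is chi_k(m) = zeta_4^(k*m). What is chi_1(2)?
chi_1(2) = zeta_4^2 = -1

Proof sketch: chi_1(2) = zeta_4^(1*2) = zeta_4^2. Since zeta_4^4 = 1, this equals zeta_4^2 = exp(2*pi*i*2/4) = -1.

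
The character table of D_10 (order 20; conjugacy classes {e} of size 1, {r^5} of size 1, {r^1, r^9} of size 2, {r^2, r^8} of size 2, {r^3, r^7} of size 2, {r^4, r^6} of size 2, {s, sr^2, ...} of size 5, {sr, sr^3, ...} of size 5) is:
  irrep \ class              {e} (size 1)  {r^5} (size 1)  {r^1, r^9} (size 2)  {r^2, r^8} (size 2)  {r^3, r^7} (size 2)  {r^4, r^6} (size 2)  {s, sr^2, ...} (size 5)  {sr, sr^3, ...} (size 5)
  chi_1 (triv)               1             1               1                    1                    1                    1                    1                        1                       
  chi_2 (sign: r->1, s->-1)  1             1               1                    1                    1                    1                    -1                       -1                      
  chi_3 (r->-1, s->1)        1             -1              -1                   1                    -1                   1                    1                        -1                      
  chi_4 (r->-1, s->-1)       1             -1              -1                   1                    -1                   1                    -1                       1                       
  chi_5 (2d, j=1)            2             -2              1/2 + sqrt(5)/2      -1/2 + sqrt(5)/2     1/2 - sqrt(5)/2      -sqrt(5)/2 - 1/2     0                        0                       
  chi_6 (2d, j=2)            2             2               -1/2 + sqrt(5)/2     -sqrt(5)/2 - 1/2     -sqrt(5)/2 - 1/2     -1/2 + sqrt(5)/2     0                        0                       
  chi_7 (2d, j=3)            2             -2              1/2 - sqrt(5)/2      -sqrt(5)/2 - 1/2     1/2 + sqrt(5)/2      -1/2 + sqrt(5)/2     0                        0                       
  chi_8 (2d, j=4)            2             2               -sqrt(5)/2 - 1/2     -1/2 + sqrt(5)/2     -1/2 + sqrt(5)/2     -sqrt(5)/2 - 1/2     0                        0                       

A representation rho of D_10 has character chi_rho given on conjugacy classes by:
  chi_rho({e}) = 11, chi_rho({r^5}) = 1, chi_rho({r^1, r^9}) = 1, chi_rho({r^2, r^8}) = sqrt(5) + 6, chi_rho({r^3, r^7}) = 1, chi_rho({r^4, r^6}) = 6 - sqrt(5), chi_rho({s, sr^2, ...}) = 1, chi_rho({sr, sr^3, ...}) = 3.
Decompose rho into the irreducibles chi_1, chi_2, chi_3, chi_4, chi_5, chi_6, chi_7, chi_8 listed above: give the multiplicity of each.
Multiplicities: chi_1: 3, chi_2: 1, chi_3: 1, chi_4: 2, chi_5: 1, chi_6: 0, chi_7: 0, chi_8: 1.

Explanation: Use <chi_rho, chi> = (1/|G|) sum_C |C| * chi_rho(C) * conj(chi(C)) with |G| = 20 for each irreducible chi in the table:
  <chi_rho, chi_1> = (1/20)[1*(11)*conj(1) + 1*(1)*conj(1) + 2*(1)*conj(1) + 2*(sqrt(5) + 6)*conj(1) + 2*(1)*conj(1) + 2*(6 - sqrt(5))*conj(1) + 5*(1)*conj(1) + 5*(3)*conj(1)]
      = (1/20)[(11) + (1) + (2) + (2*sqrt(5) + 12) + (2) + (12 - 2*sqrt(5)) + (5) + (15)] = 60/20 = 3
  <chi_rho, chi_2> = (1/20)[1*(11)*conj(1) + 1*(1)*conj(1) + 2*(1)*conj(1) + 2*(sqrt(5) + 6)*conj(1) + 2*(1)*conj(1) + 2*(6 - sqrt(5))*conj(1) + 5*(1)*conj(-1) + 5*(3)*conj(-1)]
      = (1/20)[(11) + (1) + (2) + (2*sqrt(5) + 12) + (2) + (12 - 2*sqrt(5)) + (-5) + (-15)] = 20/20 = 1
  <chi_rho, chi_3> = (1/20)[1*(11)*conj(1) + 1*(1)*conj(-1) + 2*(1)*conj(-1) + 2*(sqrt(5) + 6)*conj(1) + 2*(1)*conj(-1) + 2*(6 - sqrt(5))*conj(1) + 5*(1)*conj(1) + 5*(3)*conj(-1)]
      = (1/20)[(11) + (-1) + (-2) + (2*sqrt(5) + 12) + (-2) + (12 - 2*sqrt(5)) + (5) + (-15)] = 20/20 = 1
  <chi_rho, chi_4> = (1/20)[1*(11)*conj(1) + 1*(1)*conj(-1) + 2*(1)*conj(-1) + 2*(sqrt(5) + 6)*conj(1) + 2*(1)*conj(-1) + 2*(6 - sqrt(5))*conj(1) + 5*(1)*conj(-1) + 5*(3)*conj(1)]
      = (1/20)[(11) + (-1) + (-2) + (2*sqrt(5) + 12) + (-2) + (12 - 2*sqrt(5)) + (-5) + (15)] = 40/20 = 2
  <chi_rho, chi_5> = (1/20)[1*(11)*conj(2) + 1*(1)*conj(-2) + 2*(1)*conj(1/2 + sqrt(5)/2) + 2*(sqrt(5) + 6)*conj(-1/2 + sqrt(5)/2) + 2*(1)*conj(1/2 - sqrt(5)/2) + 2*(6 - sqrt(5))*conj(-sqrt(5)/2 - 1/2) + 5*(1)*conj(0) + 5*(3)*conj(0)]
      = (1/20)[(22) + (-2) + (1 + sqrt(5)) + (-1 + 5*sqrt(5)) + (1 - sqrt(5)) + (-5*sqrt(5) - 1) + (0) + (0)] = 20/20 = 1
  <chi_rho, chi_6> = (1/20)[1*(11)*conj(2) + 1*(1)*conj(2) + 2*(1)*conj(-1/2 + sqrt(5)/2) + 2*(sqrt(5) + 6)*conj(-sqrt(5)/2 - 1/2) + 2*(1)*conj(-sqrt(5)/2 - 1/2) + 2*(6 - sqrt(5))*conj(-1/2 + sqrt(5)/2) + 5*(1)*conj(0) + 5*(3)*conj(0)]
      = (1/20)[(22) + (2) + (-1 + sqrt(5)) + (-7*sqrt(5) - 11) + (-sqrt(5) - 1) + (-11 + 7*sqrt(5)) + (0) + (0)] = 0/20 = 0
  <chi_rho, chi_7> = (1/20)[1*(11)*conj(2) + 1*(1)*conj(-2) + 2*(1)*conj(1/2 - sqrt(5)/2) + 2*(sqrt(5) + 6)*conj(-sqrt(5)/2 - 1/2) + 2*(1)*conj(1/2 + sqrt(5)/2) + 2*(6 - sqrt(5))*conj(-1/2 + sqrt(5)/2) + 5*(1)*conj(0) + 5*(3)*conj(0)]
      = (1/20)[(22) + (-2) + (1 - sqrt(5)) + (-7*sqrt(5) - 11) + (1 + sqrt(5)) + (-11 + 7*sqrt(5)) + (0) + (0)] = 0/20 = 0
  <chi_rho, chi_8> = (1/20)[1*(11)*conj(2) + 1*(1)*conj(2) + 2*(1)*conj(-sqrt(5)/2 - 1/2) + 2*(sqrt(5) + 6)*conj(-1/2 + sqrt(5)/2) + 2*(1)*conj(-1/2 + sqrt(5)/2) + 2*(6 - sqrt(5))*conj(-sqrt(5)/2 - 1/2) + 5*(1)*conj(0) + 5*(3)*conj(0)]
      = (1/20)[(22) + (2) + (-sqrt(5) - 1) + (-1 + 5*sqrt(5)) + (-1 + sqrt(5)) + (-5*sqrt(5) - 1) + (0) + (0)] = 20/20 = 1
Dimension check: dim(rho) = sum (mult * dim) = 3*1 + 1*1 + 1*1 + 2*1 + 1*2 + 0*2 + 0*2 + 1*2 = 11 = chi_rho(e) = 11.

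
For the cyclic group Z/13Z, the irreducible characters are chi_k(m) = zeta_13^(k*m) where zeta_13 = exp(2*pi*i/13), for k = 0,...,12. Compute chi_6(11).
chi_6(11) = zeta_13^66 = exp(2*I*pi/13)

Working: chi_6(11) = zeta_13^(6*11) = zeta_13^66. Since zeta_13^13 = 1, this equals zeta_13^1 = exp(2*pi*i*1/13) = exp(2*I*pi/13).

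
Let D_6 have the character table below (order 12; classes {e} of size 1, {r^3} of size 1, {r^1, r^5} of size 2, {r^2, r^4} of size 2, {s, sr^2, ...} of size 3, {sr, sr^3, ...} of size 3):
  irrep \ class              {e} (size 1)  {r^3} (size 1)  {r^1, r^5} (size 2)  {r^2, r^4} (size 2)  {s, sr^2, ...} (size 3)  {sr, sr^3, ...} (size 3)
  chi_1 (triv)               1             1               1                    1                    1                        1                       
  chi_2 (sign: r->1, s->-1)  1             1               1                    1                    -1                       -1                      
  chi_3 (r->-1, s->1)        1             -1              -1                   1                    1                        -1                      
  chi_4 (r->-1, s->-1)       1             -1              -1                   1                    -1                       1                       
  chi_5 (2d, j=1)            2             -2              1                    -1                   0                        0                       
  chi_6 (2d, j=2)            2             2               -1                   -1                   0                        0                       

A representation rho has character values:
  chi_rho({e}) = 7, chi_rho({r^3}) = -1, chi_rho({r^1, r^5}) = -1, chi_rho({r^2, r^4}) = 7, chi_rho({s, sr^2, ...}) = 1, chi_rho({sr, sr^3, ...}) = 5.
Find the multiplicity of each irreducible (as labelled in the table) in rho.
Multiplicities: chi_1: 3, chi_2: 0, chi_3: 1, chi_4: 3, chi_5: 0, chi_6: 0.

Argument: Use <chi_rho, chi> = (1/|G|) sum_C |C| * chi_rho(C) * conj(chi(C)) with |G| = 12 for each irreducible chi in the table:
  <chi_rho, chi_1> = (1/12)[1*(7)*conj(1) + 1*(-1)*conj(1) + 2*(-1)*conj(1) + 2*(7)*conj(1) + 3*(1)*conj(1) + 3*(5)*conj(1)]
      = (1/12)[(7) + (-1) + (-2) + (14) + (3) + (15)] = 36/12 = 3
  <chi_rho, chi_2> = (1/12)[1*(7)*conj(1) + 1*(-1)*conj(1) + 2*(-1)*conj(1) + 2*(7)*conj(1) + 3*(1)*conj(-1) + 3*(5)*conj(-1)]
      = (1/12)[(7) + (-1) + (-2) + (14) + (-3) + (-15)] = 0/12 = 0
  <chi_rho, chi_3> = (1/12)[1*(7)*conj(1) + 1*(-1)*conj(-1) + 2*(-1)*conj(-1) + 2*(7)*conj(1) + 3*(1)*conj(1) + 3*(5)*conj(-1)]
      = (1/12)[(7) + (1) + (2) + (14) + (3) + (-15)] = 12/12 = 1
  <chi_rho, chi_4> = (1/12)[1*(7)*conj(1) + 1*(-1)*conj(-1) + 2*(-1)*conj(-1) + 2*(7)*conj(1) + 3*(1)*conj(-1) + 3*(5)*conj(1)]
      = (1/12)[(7) + (1) + (2) + (14) + (-3) + (15)] = 36/12 = 3
  <chi_rho, chi_5> = (1/12)[1*(7)*conj(2) + 1*(-1)*conj(-2) + 2*(-1)*conj(1) + 2*(7)*conj(-1) + 3*(1)*conj(0) + 3*(5)*conj(0)]
      = (1/12)[(14) + (2) + (-2) + (-14) + (0) + (0)] = 0/12 = 0
  <chi_rho, chi_6> = (1/12)[1*(7)*conj(2) + 1*(-1)*conj(2) + 2*(-1)*conj(-1) + 2*(7)*conj(-1) + 3*(1)*conj(0) + 3*(5)*conj(0)]
      = (1/12)[(14) + (-2) + (2) + (-14) + (0) + (0)] = 0/12 = 0
Dimension check: dim(rho) = sum (mult * dim) = 3*1 + 0*1 + 1*1 + 3*1 + 0*2 + 0*2 = 7 = chi_rho(e) = 7.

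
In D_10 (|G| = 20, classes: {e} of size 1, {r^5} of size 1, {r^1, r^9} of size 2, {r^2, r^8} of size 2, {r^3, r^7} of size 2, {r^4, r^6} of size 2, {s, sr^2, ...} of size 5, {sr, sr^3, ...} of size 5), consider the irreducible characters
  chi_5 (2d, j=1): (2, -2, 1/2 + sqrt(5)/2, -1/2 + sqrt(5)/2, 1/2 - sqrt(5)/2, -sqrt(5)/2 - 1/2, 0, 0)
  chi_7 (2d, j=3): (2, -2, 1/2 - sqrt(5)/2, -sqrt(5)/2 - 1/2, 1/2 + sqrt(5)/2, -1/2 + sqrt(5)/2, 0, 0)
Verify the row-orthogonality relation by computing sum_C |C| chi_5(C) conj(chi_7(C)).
Sum = 0; so <chi_5, chi_7> = 0 (distinct irreducibles are orthogonal).

Working: Compute term by term over conjugacy classes (|C| * chi_5(C) * conj(chi_7(C))):
  1*(2)*conj(2) + 1*(-2)*conj(-2) + 2*(1/2 + sqrt(5)/2)*conj(1/2 - sqrt(5)/2) + 2*(-1/2 + sqrt(5)/2)*conj(-sqrt(5)/2 - 1/2) + 2*(1/2 - sqrt(5)/2)*conj(1/2 + sqrt(5)/2) + 2*(-sqrt(5)/2 - 1/2)*conj(-1/2 + sqrt(5)/2) + 5*(0)*conj(0) + 5*(0)*conj(0)
  = (4) + (4) + (-2) + (-2) + (-2) + (-2) + (0) + (0)
  = 0.
Dividing by |G| = 20 gives 0/20 = 0, matching the row-orthogonality relation <chi_5, chi_7> = [chi_5 = chi_7].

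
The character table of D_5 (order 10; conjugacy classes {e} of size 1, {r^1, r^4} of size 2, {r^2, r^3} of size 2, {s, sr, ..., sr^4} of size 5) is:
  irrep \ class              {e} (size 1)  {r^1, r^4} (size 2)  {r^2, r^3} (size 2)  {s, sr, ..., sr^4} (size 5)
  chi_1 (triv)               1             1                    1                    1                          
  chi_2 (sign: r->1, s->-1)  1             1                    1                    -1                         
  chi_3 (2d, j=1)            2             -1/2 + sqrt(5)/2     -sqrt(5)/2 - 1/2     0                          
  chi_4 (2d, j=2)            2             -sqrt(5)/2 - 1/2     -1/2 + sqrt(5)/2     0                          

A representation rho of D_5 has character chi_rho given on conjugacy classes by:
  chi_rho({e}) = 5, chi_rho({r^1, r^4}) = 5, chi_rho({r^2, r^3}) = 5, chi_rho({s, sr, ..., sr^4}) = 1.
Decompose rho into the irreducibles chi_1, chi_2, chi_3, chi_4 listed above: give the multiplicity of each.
Multiplicities: chi_1: 3, chi_2: 2, chi_3: 0, chi_4: 0.

Reasoning: Use <chi_rho, chi> = (1/|G|) sum_C |C| * chi_rho(C) * conj(chi(C)) with |G| = 10 for each irreducible chi in the table:
  <chi_rho, chi_1> = (1/10)[1*(5)*conj(1) + 2*(5)*conj(1) + 2*(5)*conj(1) + 5*(1)*conj(1)]
      = (1/10)[(5) + (10) + (10) + (5)] = 30/10 = 3
  <chi_rho, chi_2> = (1/10)[1*(5)*conj(1) + 2*(5)*conj(1) + 2*(5)*conj(1) + 5*(1)*conj(-1)]
      = (1/10)[(5) + (10) + (10) + (-5)] = 20/10 = 2
  <chi_rho, chi_3> = (1/10)[1*(5)*conj(2) + 2*(5)*conj(-1/2 + sqrt(5)/2) + 2*(5)*conj(-sqrt(5)/2 - 1/2) + 5*(1)*conj(0)]
      = (1/10)[(10) + (-5 + 5*sqrt(5)) + (-5*sqrt(5) - 5) + (0)] = 0/10 = 0
  <chi_rho, chi_4> = (1/10)[1*(5)*conj(2) + 2*(5)*conj(-sqrt(5)/2 - 1/2) + 2*(5)*conj(-1/2 + sqrt(5)/2) + 5*(1)*conj(0)]
      = (1/10)[(10) + (-5*sqrt(5) - 5) + (-5 + 5*sqrt(5)) + (0)] = 0/10 = 0
Dimension check: dim(rho) = sum (mult * dim) = 3*1 + 2*1 + 0*2 + 0*2 = 5 = chi_rho(e) = 5.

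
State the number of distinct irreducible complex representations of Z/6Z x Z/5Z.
30

Derivation: The number of irreducible complex representations of a finite group equals its number of conjugacy classes. Z/6Z x Z/5Z is abelian of order 30, so every element is its own conjugacy class: 30 classes, so Z/6Z x Z/5Z (order 30) has exactly 30 irreducible complex representations.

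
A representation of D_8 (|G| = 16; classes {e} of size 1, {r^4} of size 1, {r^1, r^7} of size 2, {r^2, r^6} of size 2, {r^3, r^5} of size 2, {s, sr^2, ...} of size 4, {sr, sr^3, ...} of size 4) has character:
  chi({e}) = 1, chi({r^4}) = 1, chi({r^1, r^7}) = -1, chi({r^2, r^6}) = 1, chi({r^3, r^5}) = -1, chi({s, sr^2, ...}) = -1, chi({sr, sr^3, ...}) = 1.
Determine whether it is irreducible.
Irreducible: <chi, chi> = 1.

<chi, chi> = (1/|G|) sum_C |C| * |chi(C)|^2 = (1/16)[1*|1|^2 + 1*|1|^2 + 2*|-1|^2 + 2*|1|^2 + 2*|-1|^2 + 4*|-1|^2 + 4*|1|^2]
  = (1/16)[(1) + (1) + (2) + (2) + (2) + (4) + (4)] = 16/16 = 1.
A character is irreducible iff <chi, chi> = 1, so this representation is irreducible.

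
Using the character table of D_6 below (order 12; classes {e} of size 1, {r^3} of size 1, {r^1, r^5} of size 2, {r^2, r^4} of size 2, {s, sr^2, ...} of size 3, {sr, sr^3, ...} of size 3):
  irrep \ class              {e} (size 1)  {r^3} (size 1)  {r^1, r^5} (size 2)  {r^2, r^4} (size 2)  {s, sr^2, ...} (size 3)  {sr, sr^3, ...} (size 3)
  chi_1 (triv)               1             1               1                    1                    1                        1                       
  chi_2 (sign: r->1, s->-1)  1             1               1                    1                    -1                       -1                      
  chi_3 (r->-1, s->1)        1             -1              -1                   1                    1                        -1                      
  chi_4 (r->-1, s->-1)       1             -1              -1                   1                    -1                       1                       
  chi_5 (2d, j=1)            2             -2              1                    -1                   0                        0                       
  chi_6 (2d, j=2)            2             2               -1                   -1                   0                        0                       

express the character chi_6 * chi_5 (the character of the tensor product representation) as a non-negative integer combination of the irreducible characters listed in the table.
chi_6 tensor chi_5 = chi_3 + chi_4 + chi_5 (all other irreducibles have multiplicity 0).

Working: The character of a tensor product is the pointwise product (chi_6 * chi_5)(C) = chi_6(C) * chi_5(C):
  {e}: (2)*(2), {r^3}: (2)*(-2), {r^1, r^5}: (-1)*(1), {r^2, r^4}: (-1)*(-1), {s, sr^2, ...}: (0)*(0), {sr, sr^3, ...}: (0)*(0)
so (chi_6 * chi_5) takes values
  {e} -> 4, {r^3} -> -4, {r^1, r^5} -> -1, {r^2, r^4} -> 1, {s, sr^2, ...} -> 0, {sr, sr^3, ...} -> 0.
Now take the inner product of this character with each irreducible chi from the table, <chi_6*chi_5, chi> = (1/12) sum_C |C| (chi_6*chi_5)(C) conj(chi(C)):
  <chi_6*chi_5, chi_1> = (1/12)[1*(4)*conj(1) + 1*(-4)*conj(1) + 2*(-1)*conj(1) + 2*(1)*conj(1) + 3*(0)*conj(1) + 3*(0)*conj(1)]
      = (1/12)[(4) + (-4) + (-2) + (2) + (0) + (0)] = 0/12 = 0
  <chi_6*chi_5, chi_2> = (1/12)[1*(4)*conj(1) + 1*(-4)*conj(1) + 2*(-1)*conj(1) + 2*(1)*conj(1) + 3*(0)*conj(-1) + 3*(0)*conj(-1)]
      = (1/12)[(4) + (-4) + (-2) + (2) + (0) + (0)] = 0/12 = 0
  <chi_6*chi_5, chi_3> = (1/12)[1*(4)*conj(1) + 1*(-4)*conj(-1) + 2*(-1)*conj(-1) + 2*(1)*conj(1) + 3*(0)*conj(1) + 3*(0)*conj(-1)]
      = (1/12)[(4) + (4) + (2) + (2) + (0) + (0)] = 12/12 = 1
  <chi_6*chi_5, chi_4> = (1/12)[1*(4)*conj(1) + 1*(-4)*conj(-1) + 2*(-1)*conj(-1) + 2*(1)*conj(1) + 3*(0)*conj(-1) + 3*(0)*conj(1)]
      = (1/12)[(4) + (4) + (2) + (2) + (0) + (0)] = 12/12 = 1
  <chi_6*chi_5, chi_5> = (1/12)[1*(4)*conj(2) + 1*(-4)*conj(-2) + 2*(-1)*conj(1) + 2*(1)*conj(-1) + 3*(0)*conj(0) + 3*(0)*conj(0)]
      = (1/12)[(8) + (8) + (-2) + (-2) + (0) + (0)] = 12/12 = 1
  <chi_6*chi_5, chi_6> = (1/12)[1*(4)*conj(2) + 1*(-4)*conj(2) + 2*(-1)*conj(-1) + 2*(1)*conj(-1) + 3*(0)*conj(0) + 3*(0)*conj(0)]
      = (1/12)[(8) + (-8) + (2) + (-2) + (0) + (0)] = 0/12 = 0
Hence the multiplicities are chi_3: 1, chi_4: 1, chi_5: 1. Dimension check: dim(chi_6)*dim(chi_5) = 2*2 = 4 and sum (mult * dim) = 1*1 + 1*1 + 1*2 = 4.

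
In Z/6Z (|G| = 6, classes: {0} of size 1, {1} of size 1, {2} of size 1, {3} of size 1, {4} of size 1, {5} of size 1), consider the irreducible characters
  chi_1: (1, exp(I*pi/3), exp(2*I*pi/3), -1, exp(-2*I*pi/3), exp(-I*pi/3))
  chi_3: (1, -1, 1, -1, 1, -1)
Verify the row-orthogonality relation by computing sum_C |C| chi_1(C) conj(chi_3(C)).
Sum = 0; so <chi_1, chi_3> = 0 (distinct irreducibles are orthogonal).

Compute term by term over conjugacy classes (|C| * chi_1(C) * conj(chi_3(C))):
  1*(1)*conj(1) + 1*(exp(I*pi/3))*conj(-1) + 1*(exp(2*I*pi/3))*conj(1) + 1*(-1)*conj(-1) + 1*(exp(-2*I*pi/3))*conj(1) + 1*(exp(-I*pi/3))*conj(-1)
  = (1) + (-exp(I*pi/3)) + (exp(2*I*pi/3)) + (1) + (exp(-2*I*pi/3)) + (-exp(-I*pi/3))
  = 0.
(Exp terms are combined using exp(i*s)*conj(exp(i*t)) = exp(i*(s-t)), and sums of them are collapsed using the identity that for every m > 1 the m distinct m-th roots of unity sum to 0, e.g. 1 + exp(2*I*pi/3) + exp(-2*I*pi/3) = 0.)
Dividing by |G| = 6 gives 0/6 = 0, matching the row-orthogonality relation <chi_1, chi_3> = [chi_1 = chi_3].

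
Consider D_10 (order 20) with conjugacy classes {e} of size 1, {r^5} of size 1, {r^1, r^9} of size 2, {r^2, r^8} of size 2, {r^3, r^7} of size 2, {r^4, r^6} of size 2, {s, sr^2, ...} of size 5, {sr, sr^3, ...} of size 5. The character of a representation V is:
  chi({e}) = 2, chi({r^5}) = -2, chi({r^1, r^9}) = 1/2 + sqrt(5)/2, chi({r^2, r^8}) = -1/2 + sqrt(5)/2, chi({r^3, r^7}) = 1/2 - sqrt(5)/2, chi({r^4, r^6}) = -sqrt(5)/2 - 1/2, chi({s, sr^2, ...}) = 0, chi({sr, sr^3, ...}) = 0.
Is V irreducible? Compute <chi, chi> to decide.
Irreducible: <chi, chi> = 1.

Derivation: <chi, chi> = (1/|G|) sum_C |C| * |chi(C)|^2 = (1/20)[1*|2|^2 + 1*|-2|^2 + 2*|1/2 + sqrt(5)/2|^2 + 2*|-1/2 + sqrt(5)/2|^2 + 2*|1/2 - sqrt(5)/2|^2 + 2*|-sqrt(5)/2 - 1/2|^2 + 5*|0|^2 + 5*|0|^2]
  = (1/20)[(4) + (4) + (sqrt(5) + 3) + (3 - sqrt(5)) + (3 - sqrt(5)) + (sqrt(5) + 3) + (0) + (0)] = 20/20 = 1.
A character is irreducible iff <chi, chi> = 1, so this representation is irreducible.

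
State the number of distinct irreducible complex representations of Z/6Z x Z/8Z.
48

Explanation: The number of irreducible complex representations of a finite group equals its number of conjugacy classes. Z/6Z x Z/8Z is abelian of order 48, so every element is its own conjugacy class: 48 classes, so Z/6Z x Z/8Z (order 48) has exactly 48 irreducible complex representations.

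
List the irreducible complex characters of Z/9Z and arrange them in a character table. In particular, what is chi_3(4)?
Character table of Z/9Z (irreps indexed chi_0,...,chi_8 with chi_k(m) = zeta_9^(k*m), zeta_9 = exp(2*pi*i/9)):
  irrep \ class  {0} (size 1)  {1} (size 1)    {2} (size 1)    {3} (size 1)    {4} (size 1)    {5} (size 1)    {6} (size 1)    {7} (size 1)    {8} (size 1)  
  chi_0          1             1               1               1               1               1               1               1               1             
  chi_1          1             exp(2*I*pi/9)   exp(4*I*pi/9)   exp(2*I*pi/3)   exp(8*I*pi/9)   exp(-8*I*pi/9)  exp(-2*I*pi/3)  exp(-4*I*pi/9)  exp(-2*I*pi/9)
  chi_2          1             exp(4*I*pi/9)   exp(8*I*pi/9)   exp(-2*I*pi/3)  exp(-2*I*pi/9)  exp(2*I*pi/9)   exp(2*I*pi/3)   exp(-8*I*pi/9)  exp(-4*I*pi/9)
  chi_3          1             exp(2*I*pi/3)   exp(-2*I*pi/3)  1               exp(2*I*pi/3)   exp(-2*I*pi/3)  1               exp(2*I*pi/3)   exp(-2*I*pi/3)
  chi_4          1             exp(8*I*pi/9)   exp(-2*I*pi/9)  exp(2*I*pi/3)   exp(-4*I*pi/9)  exp(4*I*pi/9)   exp(-2*I*pi/3)  exp(2*I*pi/9)   exp(-8*I*pi/9)
  chi_5          1             exp(-8*I*pi/9)  exp(2*I*pi/9)   exp(-2*I*pi/3)  exp(4*I*pi/9)   exp(-4*I*pi/9)  exp(2*I*pi/3)   exp(-2*I*pi/9)  exp(8*I*pi/9) 
  chi_6          1             exp(-2*I*pi/3)  exp(2*I*pi/3)   1               exp(-2*I*pi/3)  exp(2*I*pi/3)   1               exp(-2*I*pi/3)  exp(2*I*pi/3) 
  chi_7          1             exp(-4*I*pi/9)  exp(-8*I*pi/9)  exp(2*I*pi/3)   exp(2*I*pi/9)   exp(-2*I*pi/9)  exp(-2*I*pi/3)  exp(8*I*pi/9)   exp(4*I*pi/9) 
  chi_8          1             exp(-2*I*pi/9)  exp(-4*I*pi/9)  exp(-2*I*pi/3)  exp(-8*I*pi/9)  exp(8*I*pi/9)   exp(2*I*pi/3)   exp(4*I*pi/9)   exp(2*I*pi/9) 

Spot check: chi_3(4) = zeta_9^(3*4) = zeta_9^12 = exp(2*I*pi/3).

Z/9Z is abelian, so all 9 irreducible complex representations are 1-dimensional. They are given by chi_k(m) = zeta_9^(k*m) for k = 0,...,8. Row orthogonality: sum_m chi_k(m) conj(chi_l(m)) = 9 * [k = l].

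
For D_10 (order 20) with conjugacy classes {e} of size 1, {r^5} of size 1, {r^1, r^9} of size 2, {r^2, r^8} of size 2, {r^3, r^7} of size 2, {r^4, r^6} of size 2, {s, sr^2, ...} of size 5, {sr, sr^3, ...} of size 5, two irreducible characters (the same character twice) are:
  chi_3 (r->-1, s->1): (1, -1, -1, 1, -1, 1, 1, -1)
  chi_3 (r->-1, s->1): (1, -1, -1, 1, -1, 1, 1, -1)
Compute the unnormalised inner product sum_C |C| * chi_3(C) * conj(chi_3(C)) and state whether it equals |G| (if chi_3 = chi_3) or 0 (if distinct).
Sum = 20 = |G| = 20; so <chi_3, chi_3> = 1 (norm-1 confirms irreducibility).

Derivation: Compute term by term over conjugacy classes (|C| * chi_3(C) * conj(chi_3(C))):
  1*(1)*conj(1) + 1*(-1)*conj(-1) + 2*(-1)*conj(-1) + 2*(1)*conj(1) + 2*(-1)*conj(-1) + 2*(1)*conj(1) + 5*(1)*conj(1) + 5*(-1)*conj(-1)
  = (1) + (1) + (2) + (2) + (2) + (2) + (5) + (5)
  = 20.
Dividing by |G| = 20 gives 20/20 = 1, matching the row-orthogonality relation <chi_3, chi_3> = [chi_3 = chi_3].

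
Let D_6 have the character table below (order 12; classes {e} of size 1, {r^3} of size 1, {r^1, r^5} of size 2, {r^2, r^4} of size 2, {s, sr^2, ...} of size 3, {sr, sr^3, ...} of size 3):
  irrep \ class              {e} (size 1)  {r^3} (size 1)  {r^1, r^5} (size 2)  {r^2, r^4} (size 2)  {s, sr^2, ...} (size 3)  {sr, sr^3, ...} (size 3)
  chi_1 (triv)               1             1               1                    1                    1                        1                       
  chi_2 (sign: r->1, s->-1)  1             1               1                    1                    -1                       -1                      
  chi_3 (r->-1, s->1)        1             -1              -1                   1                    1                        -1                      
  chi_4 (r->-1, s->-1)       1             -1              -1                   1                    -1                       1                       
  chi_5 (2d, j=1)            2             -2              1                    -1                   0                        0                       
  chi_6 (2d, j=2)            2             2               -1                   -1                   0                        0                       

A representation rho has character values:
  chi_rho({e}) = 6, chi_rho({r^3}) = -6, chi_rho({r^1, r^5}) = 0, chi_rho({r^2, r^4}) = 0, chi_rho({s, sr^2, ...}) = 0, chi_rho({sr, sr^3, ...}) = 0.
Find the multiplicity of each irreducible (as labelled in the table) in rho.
Multiplicities: chi_1: 0, chi_2: 0, chi_3: 1, chi_4: 1, chi_5: 2, chi_6: 0.

Use <chi_rho, chi> = (1/|G|) sum_C |C| * chi_rho(C) * conj(chi(C)) with |G| = 12 for each irreducible chi in the table:
  <chi_rho, chi_1> = (1/12)[1*(6)*conj(1) + 1*(-6)*conj(1) + 2*(0)*conj(1) + 2*(0)*conj(1) + 3*(0)*conj(1) + 3*(0)*conj(1)]
      = (1/12)[(6) + (-6) + (0) + (0) + (0) + (0)] = 0/12 = 0
  <chi_rho, chi_2> = (1/12)[1*(6)*conj(1) + 1*(-6)*conj(1) + 2*(0)*conj(1) + 2*(0)*conj(1) + 3*(0)*conj(-1) + 3*(0)*conj(-1)]
      = (1/12)[(6) + (-6) + (0) + (0) + (0) + (0)] = 0/12 = 0
  <chi_rho, chi_3> = (1/12)[1*(6)*conj(1) + 1*(-6)*conj(-1) + 2*(0)*conj(-1) + 2*(0)*conj(1) + 3*(0)*conj(1) + 3*(0)*conj(-1)]
      = (1/12)[(6) + (6) + (0) + (0) + (0) + (0)] = 12/12 = 1
  <chi_rho, chi_4> = (1/12)[1*(6)*conj(1) + 1*(-6)*conj(-1) + 2*(0)*conj(-1) + 2*(0)*conj(1) + 3*(0)*conj(-1) + 3*(0)*conj(1)]
      = (1/12)[(6) + (6) + (0) + (0) + (0) + (0)] = 12/12 = 1
  <chi_rho, chi_5> = (1/12)[1*(6)*conj(2) + 1*(-6)*conj(-2) + 2*(0)*conj(1) + 2*(0)*conj(-1) + 3*(0)*conj(0) + 3*(0)*conj(0)]
      = (1/12)[(12) + (12) + (0) + (0) + (0) + (0)] = 24/12 = 2
  <chi_rho, chi_6> = (1/12)[1*(6)*conj(2) + 1*(-6)*conj(2) + 2*(0)*conj(-1) + 2*(0)*conj(-1) + 3*(0)*conj(0) + 3*(0)*conj(0)]
      = (1/12)[(12) + (-12) + (0) + (0) + (0) + (0)] = 0/12 = 0
Dimension check: dim(rho) = sum (mult * dim) = 0*1 + 0*1 + 1*1 + 1*1 + 2*2 + 0*2 = 6 = chi_rho(e) = 6.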